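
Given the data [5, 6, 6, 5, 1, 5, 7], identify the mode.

5

Step 1: Count the frequency of each value:
  1: appears 1 time(s)
  5: appears 3 time(s)
  6: appears 2 time(s)
  7: appears 1 time(s)
Step 2: The value 5 appears most frequently (3 times).
Step 3: Mode = 5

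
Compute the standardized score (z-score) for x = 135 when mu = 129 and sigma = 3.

2

Step 1: Recall the z-score formula: z = (x - mu) / sigma
Step 2: Substitute values: z = (135 - 129) / 3
Step 3: z = 6 / 3 = 2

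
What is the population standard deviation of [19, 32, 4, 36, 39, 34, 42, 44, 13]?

13.1553

Step 1: Compute the mean: 29.2222
Step 2: Sum of squared deviations from the mean: 1557.5556
Step 3: Population variance = 1557.5556 / 9 = 173.0617
Step 4: Standard deviation = sqrt(173.0617) = 13.1553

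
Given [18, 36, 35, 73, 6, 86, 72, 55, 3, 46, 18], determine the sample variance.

801.8182

Step 1: Compute the mean: (18 + 36 + 35 + 73 + 6 + 86 + 72 + 55 + 3 + 46 + 18) / 11 = 40.7273
Step 2: Compute squared deviations from the mean:
  (18 - 40.7273)^2 = 516.5289
  (36 - 40.7273)^2 = 22.3471
  (35 - 40.7273)^2 = 32.8017
  (73 - 40.7273)^2 = 1041.5289
  (6 - 40.7273)^2 = 1205.9835
  (86 - 40.7273)^2 = 2049.6198
  (72 - 40.7273)^2 = 977.9835
  (55 - 40.7273)^2 = 203.7107
  (3 - 40.7273)^2 = 1423.3471
  (46 - 40.7273)^2 = 27.8017
  (18 - 40.7273)^2 = 516.5289
Step 3: Sum of squared deviations = 8018.1818
Step 4: Sample variance = 8018.1818 / 10 = 801.8182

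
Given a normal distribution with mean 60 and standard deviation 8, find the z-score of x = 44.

-2

Step 1: Recall the z-score formula: z = (x - mu) / sigma
Step 2: Substitute values: z = (44 - 60) / 8
Step 3: z = -16 / 8 = -2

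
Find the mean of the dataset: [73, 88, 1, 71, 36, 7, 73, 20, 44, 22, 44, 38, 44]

43.1538

Step 1: Sum all values: 73 + 88 + 1 + 71 + 36 + 7 + 73 + 20 + 44 + 22 + 44 + 38 + 44 = 561
Step 2: Count the number of values: n = 13
Step 3: Mean = sum / n = 561 / 13 = 43.1538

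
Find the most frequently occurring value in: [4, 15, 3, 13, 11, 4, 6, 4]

4

Step 1: Count the frequency of each value:
  3: appears 1 time(s)
  4: appears 3 time(s)
  6: appears 1 time(s)
  11: appears 1 time(s)
  13: appears 1 time(s)
  15: appears 1 time(s)
Step 2: The value 4 appears most frequently (3 times).
Step 3: Mode = 4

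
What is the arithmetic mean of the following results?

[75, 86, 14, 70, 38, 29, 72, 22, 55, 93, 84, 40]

56.5

Step 1: Sum all values: 75 + 86 + 14 + 70 + 38 + 29 + 72 + 22 + 55 + 93 + 84 + 40 = 678
Step 2: Count the number of values: n = 12
Step 3: Mean = sum / n = 678 / 12 = 56.5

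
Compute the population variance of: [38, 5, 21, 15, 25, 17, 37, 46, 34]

155.1358

Step 1: Compute the mean: (38 + 5 + 21 + 15 + 25 + 17 + 37 + 46 + 34) / 9 = 26.4444
Step 2: Compute squared deviations from the mean:
  (38 - 26.4444)^2 = 133.5309
  (5 - 26.4444)^2 = 459.8642
  (21 - 26.4444)^2 = 29.642
  (15 - 26.4444)^2 = 130.9753
  (25 - 26.4444)^2 = 2.0864
  (17 - 26.4444)^2 = 89.1975
  (37 - 26.4444)^2 = 111.4198
  (46 - 26.4444)^2 = 382.4198
  (34 - 26.4444)^2 = 57.0864
Step 3: Sum of squared deviations = 1396.2222
Step 4: Population variance = 1396.2222 / 9 = 155.1358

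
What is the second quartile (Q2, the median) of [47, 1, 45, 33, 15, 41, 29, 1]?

31

Step 1: Sort the data: [1, 1, 15, 29, 33, 41, 45, 47]
Step 2: n = 8
Step 3: Q2 is the median. Since n is even, it is the average of the values at positions 4 and 5:
  Q2 = (29 + 33) / 2 = 31
Step 4: Q2 = 31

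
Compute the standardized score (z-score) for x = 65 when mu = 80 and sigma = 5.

-3

Step 1: Recall the z-score formula: z = (x - mu) / sigma
Step 2: Substitute values: z = (65 - 80) / 5
Step 3: z = -15 / 5 = -3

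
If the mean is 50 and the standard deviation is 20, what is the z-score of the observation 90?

2

Step 1: Recall the z-score formula: z = (x - mu) / sigma
Step 2: Substitute values: z = (90 - 50) / 20
Step 3: z = 40 / 20 = 2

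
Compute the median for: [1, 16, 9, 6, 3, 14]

7.5

Step 1: Sort the data in ascending order: [1, 3, 6, 9, 14, 16]
Step 2: The number of values is n = 6.
Step 3: Since n is even, the median is the average of positions 3 and 4:
  Median = (6 + 9) / 2 = 7.5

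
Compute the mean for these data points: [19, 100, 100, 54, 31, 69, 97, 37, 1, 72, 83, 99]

63.5

Step 1: Sum all values: 19 + 100 + 100 + 54 + 31 + 69 + 97 + 37 + 1 + 72 + 83 + 99 = 762
Step 2: Count the number of values: n = 12
Step 3: Mean = sum / n = 762 / 12 = 63.5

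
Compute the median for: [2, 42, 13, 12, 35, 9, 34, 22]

17.5

Step 1: Sort the data in ascending order: [2, 9, 12, 13, 22, 34, 35, 42]
Step 2: The number of values is n = 8.
Step 3: Since n is even, the median is the average of positions 4 and 5:
  Median = (13 + 22) / 2 = 17.5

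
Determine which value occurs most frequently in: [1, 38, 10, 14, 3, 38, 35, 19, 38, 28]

38

Step 1: Count the frequency of each value:
  1: appears 1 time(s)
  3: appears 1 time(s)
  10: appears 1 time(s)
  14: appears 1 time(s)
  19: appears 1 time(s)
  28: appears 1 time(s)
  35: appears 1 time(s)
  38: appears 3 time(s)
Step 2: The value 38 appears most frequently (3 times).
Step 3: Mode = 38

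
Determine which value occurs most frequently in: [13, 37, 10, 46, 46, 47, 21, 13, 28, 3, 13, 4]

13

Step 1: Count the frequency of each value:
  3: appears 1 time(s)
  4: appears 1 time(s)
  10: appears 1 time(s)
  13: appears 3 time(s)
  21: appears 1 time(s)
  28: appears 1 time(s)
  37: appears 1 time(s)
  46: appears 2 time(s)
  47: appears 1 time(s)
Step 2: The value 13 appears most frequently (3 times).
Step 3: Mode = 13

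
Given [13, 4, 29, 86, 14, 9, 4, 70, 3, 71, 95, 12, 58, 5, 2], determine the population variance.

1079.0222

Step 1: Compute the mean: (13 + 4 + 29 + 86 + 14 + 9 + 4 + 70 + 3 + 71 + 95 + 12 + 58 + 5 + 2) / 15 = 31.6667
Step 2: Compute squared deviations from the mean:
  (13 - 31.6667)^2 = 348.4444
  (4 - 31.6667)^2 = 765.4444
  (29 - 31.6667)^2 = 7.1111
  (86 - 31.6667)^2 = 2952.1111
  (14 - 31.6667)^2 = 312.1111
  (9 - 31.6667)^2 = 513.7778
  (4 - 31.6667)^2 = 765.4444
  (70 - 31.6667)^2 = 1469.4444
  (3 - 31.6667)^2 = 821.7778
  (71 - 31.6667)^2 = 1547.1111
  (95 - 31.6667)^2 = 4011.1111
  (12 - 31.6667)^2 = 386.7778
  (58 - 31.6667)^2 = 693.4444
  (5 - 31.6667)^2 = 711.1111
  (2 - 31.6667)^2 = 880.1111
Step 3: Sum of squared deviations = 16185.3333
Step 4: Population variance = 16185.3333 / 15 = 1079.0222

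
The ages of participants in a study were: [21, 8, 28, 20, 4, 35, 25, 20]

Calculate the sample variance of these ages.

102.125

Step 1: Compute the mean: (21 + 8 + 28 + 20 + 4 + 35 + 25 + 20) / 8 = 20.125
Step 2: Compute squared deviations from the mean:
  (21 - 20.125)^2 = 0.7656
  (8 - 20.125)^2 = 147.0156
  (28 - 20.125)^2 = 62.0156
  (20 - 20.125)^2 = 0.0156
  (4 - 20.125)^2 = 260.0156
  (35 - 20.125)^2 = 221.2656
  (25 - 20.125)^2 = 23.7656
  (20 - 20.125)^2 = 0.0156
Step 3: Sum of squared deviations = 714.875
Step 4: Sample variance = 714.875 / 7 = 102.125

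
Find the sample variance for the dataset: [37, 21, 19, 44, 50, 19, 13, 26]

179.6964

Step 1: Compute the mean: (37 + 21 + 19 + 44 + 50 + 19 + 13 + 26) / 8 = 28.625
Step 2: Compute squared deviations from the mean:
  (37 - 28.625)^2 = 70.1406
  (21 - 28.625)^2 = 58.1406
  (19 - 28.625)^2 = 92.6406
  (44 - 28.625)^2 = 236.3906
  (50 - 28.625)^2 = 456.8906
  (19 - 28.625)^2 = 92.6406
  (13 - 28.625)^2 = 244.1406
  (26 - 28.625)^2 = 6.8906
Step 3: Sum of squared deviations = 1257.875
Step 4: Sample variance = 1257.875 / 7 = 179.6964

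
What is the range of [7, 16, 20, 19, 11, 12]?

13

Step 1: Identify the maximum value: max = 20
Step 2: Identify the minimum value: min = 7
Step 3: Range = max - min = 20 - 7 = 13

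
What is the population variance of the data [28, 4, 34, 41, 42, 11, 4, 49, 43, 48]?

285.04

Step 1: Compute the mean: (28 + 4 + 34 + 41 + 42 + 11 + 4 + 49 + 43 + 48) / 10 = 30.4
Step 2: Compute squared deviations from the mean:
  (28 - 30.4)^2 = 5.76
  (4 - 30.4)^2 = 696.96
  (34 - 30.4)^2 = 12.96
  (41 - 30.4)^2 = 112.36
  (42 - 30.4)^2 = 134.56
  (11 - 30.4)^2 = 376.36
  (4 - 30.4)^2 = 696.96
  (49 - 30.4)^2 = 345.96
  (43 - 30.4)^2 = 158.76
  (48 - 30.4)^2 = 309.76
Step 3: Sum of squared deviations = 2850.4
Step 4: Population variance = 2850.4 / 10 = 285.04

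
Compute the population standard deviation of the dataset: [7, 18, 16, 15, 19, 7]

4.8876

Step 1: Compute the mean: 13.6667
Step 2: Sum of squared deviations from the mean: 143.3333
Step 3: Population variance = 143.3333 / 6 = 23.8889
Step 4: Standard deviation = sqrt(23.8889) = 4.8876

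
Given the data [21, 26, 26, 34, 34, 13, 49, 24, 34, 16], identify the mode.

34

Step 1: Count the frequency of each value:
  13: appears 1 time(s)
  16: appears 1 time(s)
  21: appears 1 time(s)
  24: appears 1 time(s)
  26: appears 2 time(s)
  34: appears 3 time(s)
  49: appears 1 time(s)
Step 2: The value 34 appears most frequently (3 times).
Step 3: Mode = 34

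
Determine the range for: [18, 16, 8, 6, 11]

12

Step 1: Identify the maximum value: max = 18
Step 2: Identify the minimum value: min = 6
Step 3: Range = max - min = 18 - 6 = 12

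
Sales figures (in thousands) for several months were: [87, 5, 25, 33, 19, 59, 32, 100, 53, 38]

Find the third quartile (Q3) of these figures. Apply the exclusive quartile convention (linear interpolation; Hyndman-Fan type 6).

66

Step 1: Sort the data: [5, 19, 25, 32, 33, 38, 53, 59, 87, 100]
Step 2: n = 10
Step 3: Using the exclusive quartile method:
  Q1 = 23.5
  Q2 (median) = 35.5
  Q3 = 66
  IQR = Q3 - Q1 = 66 - 23.5 = 42.5
Step 4: Q3 = 66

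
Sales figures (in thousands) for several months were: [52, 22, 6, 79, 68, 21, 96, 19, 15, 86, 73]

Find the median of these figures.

52

Step 1: Sort the data in ascending order: [6, 15, 19, 21, 22, 52, 68, 73, 79, 86, 96]
Step 2: The number of values is n = 11.
Step 3: Since n is odd, the median is the middle value at position 6: 52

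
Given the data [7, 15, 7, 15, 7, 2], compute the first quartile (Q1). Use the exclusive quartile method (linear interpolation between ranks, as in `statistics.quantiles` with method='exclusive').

5.75

Step 1: Sort the data: [2, 7, 7, 7, 15, 15]
Step 2: n = 6
Step 3: Using the exclusive quartile method:
  Q1 = 5.75
  Q2 (median) = 7
  Q3 = 15
  IQR = Q3 - Q1 = 15 - 5.75 = 9.25
Step 4: Q1 = 5.75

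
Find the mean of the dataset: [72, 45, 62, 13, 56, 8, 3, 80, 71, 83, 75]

51.6364

Step 1: Sum all values: 72 + 45 + 62 + 13 + 56 + 8 + 3 + 80 + 71 + 83 + 75 = 568
Step 2: Count the number of values: n = 11
Step 3: Mean = sum / n = 568 / 11 = 51.6364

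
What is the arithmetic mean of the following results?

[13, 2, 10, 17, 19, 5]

11

Step 1: Sum all values: 13 + 2 + 10 + 17 + 19 + 5 = 66
Step 2: Count the number of values: n = 6
Step 3: Mean = sum / n = 66 / 6 = 11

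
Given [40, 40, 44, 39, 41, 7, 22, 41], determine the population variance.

145.9375

Step 1: Compute the mean: (40 + 40 + 44 + 39 + 41 + 7 + 22 + 41) / 8 = 34.25
Step 2: Compute squared deviations from the mean:
  (40 - 34.25)^2 = 33.0625
  (40 - 34.25)^2 = 33.0625
  (44 - 34.25)^2 = 95.0625
  (39 - 34.25)^2 = 22.5625
  (41 - 34.25)^2 = 45.5625
  (7 - 34.25)^2 = 742.5625
  (22 - 34.25)^2 = 150.0625
  (41 - 34.25)^2 = 45.5625
Step 3: Sum of squared deviations = 1167.5
Step 4: Population variance = 1167.5 / 8 = 145.9375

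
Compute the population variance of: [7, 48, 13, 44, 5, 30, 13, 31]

244.1094

Step 1: Compute the mean: (7 + 48 + 13 + 44 + 5 + 30 + 13 + 31) / 8 = 23.875
Step 2: Compute squared deviations from the mean:
  (7 - 23.875)^2 = 284.7656
  (48 - 23.875)^2 = 582.0156
  (13 - 23.875)^2 = 118.2656
  (44 - 23.875)^2 = 405.0156
  (5 - 23.875)^2 = 356.2656
  (30 - 23.875)^2 = 37.5156
  (13 - 23.875)^2 = 118.2656
  (31 - 23.875)^2 = 50.7656
Step 3: Sum of squared deviations = 1952.875
Step 4: Population variance = 1952.875 / 8 = 244.1094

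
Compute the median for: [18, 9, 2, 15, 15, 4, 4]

9

Step 1: Sort the data in ascending order: [2, 4, 4, 9, 15, 15, 18]
Step 2: The number of values is n = 7.
Step 3: Since n is odd, the median is the middle value at position 4: 9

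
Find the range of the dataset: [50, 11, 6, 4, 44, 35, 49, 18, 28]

46

Step 1: Identify the maximum value: max = 50
Step 2: Identify the minimum value: min = 4
Step 3: Range = max - min = 50 - 4 = 46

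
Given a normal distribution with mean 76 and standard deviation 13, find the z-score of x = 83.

0.5385

Step 1: Recall the z-score formula: z = (x - mu) / sigma
Step 2: Substitute values: z = (83 - 76) / 13
Step 3: z = 7 / 13 = 0.5385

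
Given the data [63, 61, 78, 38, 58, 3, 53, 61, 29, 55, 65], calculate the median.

58

Step 1: Sort the data in ascending order: [3, 29, 38, 53, 55, 58, 61, 61, 63, 65, 78]
Step 2: The number of values is n = 11.
Step 3: Since n is odd, the median is the middle value at position 6: 58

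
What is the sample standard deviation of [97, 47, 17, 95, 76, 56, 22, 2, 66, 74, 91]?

32.9526

Step 1: Compute the mean: 58.4545
Step 2: Sum of squared deviations from the mean: 10858.7273
Step 3: Sample variance = 10858.7273 / 10 = 1085.8727
Step 4: Standard deviation = sqrt(1085.8727) = 32.9526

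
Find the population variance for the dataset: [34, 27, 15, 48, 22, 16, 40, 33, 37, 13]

125.85

Step 1: Compute the mean: (34 + 27 + 15 + 48 + 22 + 16 + 40 + 33 + 37 + 13) / 10 = 28.5
Step 2: Compute squared deviations from the mean:
  (34 - 28.5)^2 = 30.25
  (27 - 28.5)^2 = 2.25
  (15 - 28.5)^2 = 182.25
  (48 - 28.5)^2 = 380.25
  (22 - 28.5)^2 = 42.25
  (16 - 28.5)^2 = 156.25
  (40 - 28.5)^2 = 132.25
  (33 - 28.5)^2 = 20.25
  (37 - 28.5)^2 = 72.25
  (13 - 28.5)^2 = 240.25
Step 3: Sum of squared deviations = 1258.5
Step 4: Population variance = 1258.5 / 10 = 125.85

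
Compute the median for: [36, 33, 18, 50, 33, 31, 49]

33

Step 1: Sort the data in ascending order: [18, 31, 33, 33, 36, 49, 50]
Step 2: The number of values is n = 7.
Step 3: Since n is odd, the median is the middle value at position 4: 33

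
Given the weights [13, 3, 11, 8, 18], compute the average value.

10.6

Step 1: Sum all values: 13 + 3 + 11 + 8 + 18 = 53
Step 2: Count the number of values: n = 5
Step 3: Mean = sum / n = 53 / 5 = 10.6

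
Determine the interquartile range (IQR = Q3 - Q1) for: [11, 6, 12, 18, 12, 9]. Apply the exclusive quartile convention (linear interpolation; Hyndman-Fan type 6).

5.25

Step 1: Sort the data: [6, 9, 11, 12, 12, 18]
Step 2: n = 6
Step 3: Using the exclusive quartile method:
  Q1 = 8.25
  Q2 (median) = 11.5
  Q3 = 13.5
  IQR = Q3 - Q1 = 13.5 - 8.25 = 5.25
Step 4: IQR = 5.25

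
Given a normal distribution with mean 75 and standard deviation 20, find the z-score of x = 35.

-2

Step 1: Recall the z-score formula: z = (x - mu) / sigma
Step 2: Substitute values: z = (35 - 75) / 20
Step 3: z = -40 / 20 = -2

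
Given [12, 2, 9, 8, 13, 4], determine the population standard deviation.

3.9581

Step 1: Compute the mean: 8
Step 2: Sum of squared deviations from the mean: 94
Step 3: Population variance = 94 / 6 = 15.6667
Step 4: Standard deviation = sqrt(15.6667) = 3.9581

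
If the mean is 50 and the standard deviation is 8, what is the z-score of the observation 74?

3

Step 1: Recall the z-score formula: z = (x - mu) / sigma
Step 2: Substitute values: z = (74 - 50) / 8
Step 3: z = 24 / 8 = 3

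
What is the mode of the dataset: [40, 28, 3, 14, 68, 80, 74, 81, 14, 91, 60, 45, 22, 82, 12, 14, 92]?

14

Step 1: Count the frequency of each value:
  3: appears 1 time(s)
  12: appears 1 time(s)
  14: appears 3 time(s)
  22: appears 1 time(s)
  28: appears 1 time(s)
  40: appears 1 time(s)
  45: appears 1 time(s)
  60: appears 1 time(s)
  68: appears 1 time(s)
  74: appears 1 time(s)
  80: appears 1 time(s)
  81: appears 1 time(s)
  82: appears 1 time(s)
  91: appears 1 time(s)
  92: appears 1 time(s)
Step 2: The value 14 appears most frequently (3 times).
Step 3: Mode = 14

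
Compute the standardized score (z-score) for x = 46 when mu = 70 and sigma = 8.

-3

Step 1: Recall the z-score formula: z = (x - mu) / sigma
Step 2: Substitute values: z = (46 - 70) / 8
Step 3: z = -24 / 8 = -3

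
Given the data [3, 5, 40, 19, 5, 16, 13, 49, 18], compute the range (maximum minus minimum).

46

Step 1: Identify the maximum value: max = 49
Step 2: Identify the minimum value: min = 3
Step 3: Range = max - min = 49 - 3 = 46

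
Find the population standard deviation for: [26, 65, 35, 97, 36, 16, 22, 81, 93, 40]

28.7557

Step 1: Compute the mean: 51.1
Step 2: Sum of squared deviations from the mean: 8268.9
Step 3: Population variance = 8268.9 / 10 = 826.89
Step 4: Standard deviation = sqrt(826.89) = 28.7557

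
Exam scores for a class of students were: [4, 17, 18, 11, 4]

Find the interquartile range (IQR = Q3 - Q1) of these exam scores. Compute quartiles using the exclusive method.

13.5

Step 1: Sort the data: [4, 4, 11, 17, 18]
Step 2: n = 5
Step 3: Using the exclusive quartile method:
  Q1 = 4
  Q2 (median) = 11
  Q3 = 17.5
  IQR = Q3 - Q1 = 17.5 - 4 = 13.5
Step 4: IQR = 13.5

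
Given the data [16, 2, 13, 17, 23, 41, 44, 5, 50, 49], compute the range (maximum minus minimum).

48

Step 1: Identify the maximum value: max = 50
Step 2: Identify the minimum value: min = 2
Step 3: Range = max - min = 50 - 2 = 48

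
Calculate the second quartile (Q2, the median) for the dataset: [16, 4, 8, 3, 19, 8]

8

Step 1: Sort the data: [3, 4, 8, 8, 16, 19]
Step 2: n = 6
Step 3: Q2 is the median. Since n is even, it is the average of the values at positions 3 and 4:
  Q2 = (8 + 8) / 2 = 8
Step 4: Q2 = 8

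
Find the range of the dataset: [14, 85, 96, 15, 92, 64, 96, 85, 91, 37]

82

Step 1: Identify the maximum value: max = 96
Step 2: Identify the minimum value: min = 14
Step 3: Range = max - min = 96 - 14 = 82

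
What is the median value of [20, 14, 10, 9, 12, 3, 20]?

12

Step 1: Sort the data in ascending order: [3, 9, 10, 12, 14, 20, 20]
Step 2: The number of values is n = 7.
Step 3: Since n is odd, the median is the middle value at position 4: 12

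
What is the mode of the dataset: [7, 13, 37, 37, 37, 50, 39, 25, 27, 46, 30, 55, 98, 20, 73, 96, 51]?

37

Step 1: Count the frequency of each value:
  7: appears 1 time(s)
  13: appears 1 time(s)
  20: appears 1 time(s)
  25: appears 1 time(s)
  27: appears 1 time(s)
  30: appears 1 time(s)
  37: appears 3 time(s)
  39: appears 1 time(s)
  46: appears 1 time(s)
  50: appears 1 time(s)
  51: appears 1 time(s)
  55: appears 1 time(s)
  73: appears 1 time(s)
  96: appears 1 time(s)
  98: appears 1 time(s)
Step 2: The value 37 appears most frequently (3 times).
Step 3: Mode = 37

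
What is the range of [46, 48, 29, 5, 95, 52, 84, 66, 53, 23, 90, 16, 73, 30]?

90

Step 1: Identify the maximum value: max = 95
Step 2: Identify the minimum value: min = 5
Step 3: Range = max - min = 95 - 5 = 90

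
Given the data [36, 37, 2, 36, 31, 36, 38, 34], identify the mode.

36

Step 1: Count the frequency of each value:
  2: appears 1 time(s)
  31: appears 1 time(s)
  34: appears 1 time(s)
  36: appears 3 time(s)
  37: appears 1 time(s)
  38: appears 1 time(s)
Step 2: The value 36 appears most frequently (3 times).
Step 3: Mode = 36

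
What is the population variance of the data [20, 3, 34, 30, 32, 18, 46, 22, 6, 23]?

150.24

Step 1: Compute the mean: (20 + 3 + 34 + 30 + 32 + 18 + 46 + 22 + 6 + 23) / 10 = 23.4
Step 2: Compute squared deviations from the mean:
  (20 - 23.4)^2 = 11.56
  (3 - 23.4)^2 = 416.16
  (34 - 23.4)^2 = 112.36
  (30 - 23.4)^2 = 43.56
  (32 - 23.4)^2 = 73.96
  (18 - 23.4)^2 = 29.16
  (46 - 23.4)^2 = 510.76
  (22 - 23.4)^2 = 1.96
  (6 - 23.4)^2 = 302.76
  (23 - 23.4)^2 = 0.16
Step 3: Sum of squared deviations = 1502.4
Step 4: Population variance = 1502.4 / 10 = 150.24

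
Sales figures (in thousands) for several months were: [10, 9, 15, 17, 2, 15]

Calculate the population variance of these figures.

25.5556

Step 1: Compute the mean: (10 + 9 + 15 + 17 + 2 + 15) / 6 = 11.3333
Step 2: Compute squared deviations from the mean:
  (10 - 11.3333)^2 = 1.7778
  (9 - 11.3333)^2 = 5.4444
  (15 - 11.3333)^2 = 13.4444
  (17 - 11.3333)^2 = 32.1111
  (2 - 11.3333)^2 = 87.1111
  (15 - 11.3333)^2 = 13.4444
Step 3: Sum of squared deviations = 153.3333
Step 4: Population variance = 153.3333 / 6 = 25.5556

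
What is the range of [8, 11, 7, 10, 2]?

9

Step 1: Identify the maximum value: max = 11
Step 2: Identify the minimum value: min = 2
Step 3: Range = max - min = 11 - 2 = 9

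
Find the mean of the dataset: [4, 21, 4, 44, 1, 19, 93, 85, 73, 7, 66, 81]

41.5

Step 1: Sum all values: 4 + 21 + 4 + 44 + 1 + 19 + 93 + 85 + 73 + 7 + 66 + 81 = 498
Step 2: Count the number of values: n = 12
Step 3: Mean = sum / n = 498 / 12 = 41.5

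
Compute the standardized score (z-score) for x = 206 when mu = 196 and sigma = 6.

1.6667

Step 1: Recall the z-score formula: z = (x - mu) / sigma
Step 2: Substitute values: z = (206 - 196) / 6
Step 3: z = 10 / 6 = 1.6667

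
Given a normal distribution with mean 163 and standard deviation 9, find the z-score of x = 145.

-2

Step 1: Recall the z-score formula: z = (x - mu) / sigma
Step 2: Substitute values: z = (145 - 163) / 9
Step 3: z = -18 / 9 = -2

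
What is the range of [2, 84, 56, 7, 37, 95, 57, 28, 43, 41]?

93

Step 1: Identify the maximum value: max = 95
Step 2: Identify the minimum value: min = 2
Step 3: Range = max - min = 95 - 2 = 93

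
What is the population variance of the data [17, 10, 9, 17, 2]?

31.6

Step 1: Compute the mean: (17 + 10 + 9 + 17 + 2) / 5 = 11
Step 2: Compute squared deviations from the mean:
  (17 - 11)^2 = 36
  (10 - 11)^2 = 1
  (9 - 11)^2 = 4
  (17 - 11)^2 = 36
  (2 - 11)^2 = 81
Step 3: Sum of squared deviations = 158
Step 4: Population variance = 158 / 5 = 31.6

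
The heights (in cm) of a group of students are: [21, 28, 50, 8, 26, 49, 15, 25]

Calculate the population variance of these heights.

194.4375

Step 1: Compute the mean: (21 + 28 + 50 + 8 + 26 + 49 + 15 + 25) / 8 = 27.75
Step 2: Compute squared deviations from the mean:
  (21 - 27.75)^2 = 45.5625
  (28 - 27.75)^2 = 0.0625
  (50 - 27.75)^2 = 495.0625
  (8 - 27.75)^2 = 390.0625
  (26 - 27.75)^2 = 3.0625
  (49 - 27.75)^2 = 451.5625
  (15 - 27.75)^2 = 162.5625
  (25 - 27.75)^2 = 7.5625
Step 3: Sum of squared deviations = 1555.5
Step 4: Population variance = 1555.5 / 8 = 194.4375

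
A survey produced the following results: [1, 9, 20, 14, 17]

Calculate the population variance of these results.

44.56

Step 1: Compute the mean: (1 + 9 + 20 + 14 + 17) / 5 = 12.2
Step 2: Compute squared deviations from the mean:
  (1 - 12.2)^2 = 125.44
  (9 - 12.2)^2 = 10.24
  (20 - 12.2)^2 = 60.84
  (14 - 12.2)^2 = 3.24
  (17 - 12.2)^2 = 23.04
Step 3: Sum of squared deviations = 222.8
Step 4: Population variance = 222.8 / 5 = 44.56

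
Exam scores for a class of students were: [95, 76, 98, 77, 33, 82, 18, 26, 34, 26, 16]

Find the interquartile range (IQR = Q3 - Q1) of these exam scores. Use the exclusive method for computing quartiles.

56

Step 1: Sort the data: [16, 18, 26, 26, 33, 34, 76, 77, 82, 95, 98]
Step 2: n = 11
Step 3: Using the exclusive quartile method:
  Q1 = 26
  Q2 (median) = 34
  Q3 = 82
  IQR = Q3 - Q1 = 82 - 26 = 56
Step 4: IQR = 56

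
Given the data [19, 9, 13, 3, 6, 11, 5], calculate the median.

9

Step 1: Sort the data in ascending order: [3, 5, 6, 9, 11, 13, 19]
Step 2: The number of values is n = 7.
Step 3: Since n is odd, the median is the middle value at position 4: 9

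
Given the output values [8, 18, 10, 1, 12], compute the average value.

9.8

Step 1: Sum all values: 8 + 18 + 10 + 1 + 12 = 49
Step 2: Count the number of values: n = 5
Step 3: Mean = sum / n = 49 / 5 = 9.8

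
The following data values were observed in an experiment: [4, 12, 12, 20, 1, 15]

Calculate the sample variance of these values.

49.4667

Step 1: Compute the mean: (4 + 12 + 12 + 20 + 1 + 15) / 6 = 10.6667
Step 2: Compute squared deviations from the mean:
  (4 - 10.6667)^2 = 44.4444
  (12 - 10.6667)^2 = 1.7778
  (12 - 10.6667)^2 = 1.7778
  (20 - 10.6667)^2 = 87.1111
  (1 - 10.6667)^2 = 93.4444
  (15 - 10.6667)^2 = 18.7778
Step 3: Sum of squared deviations = 247.3333
Step 4: Sample variance = 247.3333 / 5 = 49.4667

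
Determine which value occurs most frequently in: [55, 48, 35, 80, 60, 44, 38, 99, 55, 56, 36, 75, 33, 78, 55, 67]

55

Step 1: Count the frequency of each value:
  33: appears 1 time(s)
  35: appears 1 time(s)
  36: appears 1 time(s)
  38: appears 1 time(s)
  44: appears 1 time(s)
  48: appears 1 time(s)
  55: appears 3 time(s)
  56: appears 1 time(s)
  60: appears 1 time(s)
  67: appears 1 time(s)
  75: appears 1 time(s)
  78: appears 1 time(s)
  80: appears 1 time(s)
  99: appears 1 time(s)
Step 2: The value 55 appears most frequently (3 times).
Step 3: Mode = 55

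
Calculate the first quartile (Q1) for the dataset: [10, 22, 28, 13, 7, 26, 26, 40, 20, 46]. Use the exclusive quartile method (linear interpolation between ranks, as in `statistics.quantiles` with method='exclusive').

12.25

Step 1: Sort the data: [7, 10, 13, 20, 22, 26, 26, 28, 40, 46]
Step 2: n = 10
Step 3: Using the exclusive quartile method:
  Q1 = 12.25
  Q2 (median) = 24
  Q3 = 31
  IQR = Q3 - Q1 = 31 - 12.25 = 18.75
Step 4: Q1 = 12.25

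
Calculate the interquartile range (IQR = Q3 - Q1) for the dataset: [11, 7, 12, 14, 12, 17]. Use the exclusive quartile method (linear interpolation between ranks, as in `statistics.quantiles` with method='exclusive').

4.75

Step 1: Sort the data: [7, 11, 12, 12, 14, 17]
Step 2: n = 6
Step 3: Using the exclusive quartile method:
  Q1 = 10
  Q2 (median) = 12
  Q3 = 14.75
  IQR = Q3 - Q1 = 14.75 - 10 = 4.75
Step 4: IQR = 4.75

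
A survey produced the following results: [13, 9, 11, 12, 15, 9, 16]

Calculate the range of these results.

7

Step 1: Identify the maximum value: max = 16
Step 2: Identify the minimum value: min = 9
Step 3: Range = max - min = 16 - 9 = 7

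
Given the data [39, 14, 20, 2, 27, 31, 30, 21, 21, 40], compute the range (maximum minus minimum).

38

Step 1: Identify the maximum value: max = 40
Step 2: Identify the minimum value: min = 2
Step 3: Range = max - min = 40 - 2 = 38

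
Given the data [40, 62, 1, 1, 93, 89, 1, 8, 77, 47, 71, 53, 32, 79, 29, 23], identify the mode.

1

Step 1: Count the frequency of each value:
  1: appears 3 time(s)
  8: appears 1 time(s)
  23: appears 1 time(s)
  29: appears 1 time(s)
  32: appears 1 time(s)
  40: appears 1 time(s)
  47: appears 1 time(s)
  53: appears 1 time(s)
  62: appears 1 time(s)
  71: appears 1 time(s)
  77: appears 1 time(s)
  79: appears 1 time(s)
  89: appears 1 time(s)
  93: appears 1 time(s)
Step 2: The value 1 appears most frequently (3 times).
Step 3: Mode = 1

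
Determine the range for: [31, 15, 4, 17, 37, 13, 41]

37

Step 1: Identify the maximum value: max = 41
Step 2: Identify the minimum value: min = 4
Step 3: Range = max - min = 41 - 4 = 37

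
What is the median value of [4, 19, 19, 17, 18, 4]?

17.5

Step 1: Sort the data in ascending order: [4, 4, 17, 18, 19, 19]
Step 2: The number of values is n = 6.
Step 3: Since n is even, the median is the average of positions 3 and 4:
  Median = (17 + 18) / 2 = 17.5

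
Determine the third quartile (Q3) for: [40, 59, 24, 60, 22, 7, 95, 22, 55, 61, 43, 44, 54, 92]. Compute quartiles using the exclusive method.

60.25

Step 1: Sort the data: [7, 22, 22, 24, 40, 43, 44, 54, 55, 59, 60, 61, 92, 95]
Step 2: n = 14
Step 3: Using the exclusive quartile method:
  Q1 = 23.5
  Q2 (median) = 49
  Q3 = 60.25
  IQR = Q3 - Q1 = 60.25 - 23.5 = 36.75
Step 4: Q3 = 60.25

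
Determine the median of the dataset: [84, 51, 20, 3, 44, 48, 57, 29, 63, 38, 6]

44

Step 1: Sort the data in ascending order: [3, 6, 20, 29, 38, 44, 48, 51, 57, 63, 84]
Step 2: The number of values is n = 11.
Step 3: Since n is odd, the median is the middle value at position 6: 44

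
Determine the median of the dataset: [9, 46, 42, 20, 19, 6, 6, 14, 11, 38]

16.5

Step 1: Sort the data in ascending order: [6, 6, 9, 11, 14, 19, 20, 38, 42, 46]
Step 2: The number of values is n = 10.
Step 3: Since n is even, the median is the average of positions 5 and 6:
  Median = (14 + 19) / 2 = 16.5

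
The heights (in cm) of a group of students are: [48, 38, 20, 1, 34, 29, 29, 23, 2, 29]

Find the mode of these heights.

29

Step 1: Count the frequency of each value:
  1: appears 1 time(s)
  2: appears 1 time(s)
  20: appears 1 time(s)
  23: appears 1 time(s)
  29: appears 3 time(s)
  34: appears 1 time(s)
  38: appears 1 time(s)
  48: appears 1 time(s)
Step 2: The value 29 appears most frequently (3 times).
Step 3: Mode = 29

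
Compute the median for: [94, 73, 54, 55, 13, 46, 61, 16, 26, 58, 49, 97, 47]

54

Step 1: Sort the data in ascending order: [13, 16, 26, 46, 47, 49, 54, 55, 58, 61, 73, 94, 97]
Step 2: The number of values is n = 13.
Step 3: Since n is odd, the median is the middle value at position 7: 54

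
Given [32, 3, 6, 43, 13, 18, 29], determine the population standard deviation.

13.5737

Step 1: Compute the mean: 20.5714
Step 2: Sum of squared deviations from the mean: 1289.7143
Step 3: Population variance = 1289.7143 / 7 = 184.2449
Step 4: Standard deviation = sqrt(184.2449) = 13.5737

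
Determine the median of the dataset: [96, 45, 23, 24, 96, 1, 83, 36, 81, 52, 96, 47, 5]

47

Step 1: Sort the data in ascending order: [1, 5, 23, 24, 36, 45, 47, 52, 81, 83, 96, 96, 96]
Step 2: The number of values is n = 13.
Step 3: Since n is odd, the median is the middle value at position 7: 47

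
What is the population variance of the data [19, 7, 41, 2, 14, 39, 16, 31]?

182.3594

Step 1: Compute the mean: (19 + 7 + 41 + 2 + 14 + 39 + 16 + 31) / 8 = 21.125
Step 2: Compute squared deviations from the mean:
  (19 - 21.125)^2 = 4.5156
  (7 - 21.125)^2 = 199.5156
  (41 - 21.125)^2 = 395.0156
  (2 - 21.125)^2 = 365.7656
  (14 - 21.125)^2 = 50.7656
  (39 - 21.125)^2 = 319.5156
  (16 - 21.125)^2 = 26.2656
  (31 - 21.125)^2 = 97.5156
Step 3: Sum of squared deviations = 1458.875
Step 4: Population variance = 1458.875 / 8 = 182.3594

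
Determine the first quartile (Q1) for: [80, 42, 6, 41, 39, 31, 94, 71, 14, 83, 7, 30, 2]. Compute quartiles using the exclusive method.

10.5

Step 1: Sort the data: [2, 6, 7, 14, 30, 31, 39, 41, 42, 71, 80, 83, 94]
Step 2: n = 13
Step 3: Using the exclusive quartile method:
  Q1 = 10.5
  Q2 (median) = 39
  Q3 = 75.5
  IQR = Q3 - Q1 = 75.5 - 10.5 = 65
Step 4: Q1 = 10.5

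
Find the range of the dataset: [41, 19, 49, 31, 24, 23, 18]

31

Step 1: Identify the maximum value: max = 49
Step 2: Identify the minimum value: min = 18
Step 3: Range = max - min = 49 - 18 = 31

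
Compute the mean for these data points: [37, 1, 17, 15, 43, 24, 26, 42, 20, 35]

26

Step 1: Sum all values: 37 + 1 + 17 + 15 + 43 + 24 + 26 + 42 + 20 + 35 = 260
Step 2: Count the number of values: n = 10
Step 3: Mean = sum / n = 260 / 10 = 26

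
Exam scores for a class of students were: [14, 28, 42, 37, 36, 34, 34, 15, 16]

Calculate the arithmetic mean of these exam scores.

28.4444

Step 1: Sum all values: 14 + 28 + 42 + 37 + 36 + 34 + 34 + 15 + 16 = 256
Step 2: Count the number of values: n = 9
Step 3: Mean = sum / n = 256 / 9 = 28.4444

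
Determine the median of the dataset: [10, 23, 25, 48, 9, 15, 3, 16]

15.5

Step 1: Sort the data in ascending order: [3, 9, 10, 15, 16, 23, 25, 48]
Step 2: The number of values is n = 8.
Step 3: Since n is even, the median is the average of positions 4 and 5:
  Median = (15 + 16) / 2 = 15.5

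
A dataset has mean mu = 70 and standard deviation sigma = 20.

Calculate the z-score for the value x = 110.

2

Step 1: Recall the z-score formula: z = (x - mu) / sigma
Step 2: Substitute values: z = (110 - 70) / 20
Step 3: z = 40 / 20 = 2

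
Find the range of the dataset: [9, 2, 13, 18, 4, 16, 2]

16

Step 1: Identify the maximum value: max = 18
Step 2: Identify the minimum value: min = 2
Step 3: Range = max - min = 18 - 2 = 16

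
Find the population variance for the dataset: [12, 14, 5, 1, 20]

45.04

Step 1: Compute the mean: (12 + 14 + 5 + 1 + 20) / 5 = 10.4
Step 2: Compute squared deviations from the mean:
  (12 - 10.4)^2 = 2.56
  (14 - 10.4)^2 = 12.96
  (5 - 10.4)^2 = 29.16
  (1 - 10.4)^2 = 88.36
  (20 - 10.4)^2 = 92.16
Step 3: Sum of squared deviations = 225.2
Step 4: Population variance = 225.2 / 5 = 45.04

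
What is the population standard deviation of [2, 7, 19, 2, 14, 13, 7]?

5.9385

Step 1: Compute the mean: 9.1429
Step 2: Sum of squared deviations from the mean: 246.8571
Step 3: Population variance = 246.8571 / 7 = 35.2653
Step 4: Standard deviation = sqrt(35.2653) = 5.9385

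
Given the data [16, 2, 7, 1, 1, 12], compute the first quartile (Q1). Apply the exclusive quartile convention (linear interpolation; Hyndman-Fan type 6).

1

Step 1: Sort the data: [1, 1, 2, 7, 12, 16]
Step 2: n = 6
Step 3: Using the exclusive quartile method:
  Q1 = 1
  Q2 (median) = 4.5
  Q3 = 13
  IQR = Q3 - Q1 = 13 - 1 = 12
Step 4: Q1 = 1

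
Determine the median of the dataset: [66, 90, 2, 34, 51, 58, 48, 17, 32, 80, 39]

48

Step 1: Sort the data in ascending order: [2, 17, 32, 34, 39, 48, 51, 58, 66, 80, 90]
Step 2: The number of values is n = 11.
Step 3: Since n is odd, the median is the middle value at position 6: 48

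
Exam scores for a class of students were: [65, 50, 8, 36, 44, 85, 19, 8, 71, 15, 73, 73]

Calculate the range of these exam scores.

77

Step 1: Identify the maximum value: max = 85
Step 2: Identify the minimum value: min = 8
Step 3: Range = max - min = 85 - 8 = 77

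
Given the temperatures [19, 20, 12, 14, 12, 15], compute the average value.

15.3333

Step 1: Sum all values: 19 + 20 + 12 + 14 + 12 + 15 = 92
Step 2: Count the number of values: n = 6
Step 3: Mean = sum / n = 92 / 6 = 15.3333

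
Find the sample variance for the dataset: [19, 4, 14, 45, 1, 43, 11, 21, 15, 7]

227.1111

Step 1: Compute the mean: (19 + 4 + 14 + 45 + 1 + 43 + 11 + 21 + 15 + 7) / 10 = 18
Step 2: Compute squared deviations from the mean:
  (19 - 18)^2 = 1
  (4 - 18)^2 = 196
  (14 - 18)^2 = 16
  (45 - 18)^2 = 729
  (1 - 18)^2 = 289
  (43 - 18)^2 = 625
  (11 - 18)^2 = 49
  (21 - 18)^2 = 9
  (15 - 18)^2 = 9
  (7 - 18)^2 = 121
Step 3: Sum of squared deviations = 2044
Step 4: Sample variance = 2044 / 9 = 227.1111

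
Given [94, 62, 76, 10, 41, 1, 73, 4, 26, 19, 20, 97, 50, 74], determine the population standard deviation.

32.1874

Step 1: Compute the mean: 46.2143
Step 2: Sum of squared deviations from the mean: 14504.3571
Step 3: Population variance = 14504.3571 / 14 = 1036.0255
Step 4: Standard deviation = sqrt(1036.0255) = 32.1874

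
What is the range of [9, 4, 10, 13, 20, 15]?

16

Step 1: Identify the maximum value: max = 20
Step 2: Identify the minimum value: min = 4
Step 3: Range = max - min = 20 - 4 = 16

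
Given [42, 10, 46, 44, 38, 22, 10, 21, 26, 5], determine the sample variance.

235.1556

Step 1: Compute the mean: (42 + 10 + 46 + 44 + 38 + 22 + 10 + 21 + 26 + 5) / 10 = 26.4
Step 2: Compute squared deviations from the mean:
  (42 - 26.4)^2 = 243.36
  (10 - 26.4)^2 = 268.96
  (46 - 26.4)^2 = 384.16
  (44 - 26.4)^2 = 309.76
  (38 - 26.4)^2 = 134.56
  (22 - 26.4)^2 = 19.36
  (10 - 26.4)^2 = 268.96
  (21 - 26.4)^2 = 29.16
  (26 - 26.4)^2 = 0.16
  (5 - 26.4)^2 = 457.96
Step 3: Sum of squared deviations = 2116.4
Step 4: Sample variance = 2116.4 / 9 = 235.1556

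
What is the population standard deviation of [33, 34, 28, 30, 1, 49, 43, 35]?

13.2471

Step 1: Compute the mean: 31.625
Step 2: Sum of squared deviations from the mean: 1403.875
Step 3: Population variance = 1403.875 / 8 = 175.4844
Step 4: Standard deviation = sqrt(175.4844) = 13.2471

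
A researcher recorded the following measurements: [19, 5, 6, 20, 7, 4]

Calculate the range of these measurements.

16

Step 1: Identify the maximum value: max = 20
Step 2: Identify the minimum value: min = 4
Step 3: Range = max - min = 20 - 4 = 16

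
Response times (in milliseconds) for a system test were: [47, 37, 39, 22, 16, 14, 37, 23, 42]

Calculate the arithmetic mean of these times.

30.7778

Step 1: Sum all values: 47 + 37 + 39 + 22 + 16 + 14 + 37 + 23 + 42 = 277
Step 2: Count the number of values: n = 9
Step 3: Mean = sum / n = 277 / 9 = 30.7778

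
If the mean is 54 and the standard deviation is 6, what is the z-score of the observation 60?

1

Step 1: Recall the z-score formula: z = (x - mu) / sigma
Step 2: Substitute values: z = (60 - 54) / 6
Step 3: z = 6 / 6 = 1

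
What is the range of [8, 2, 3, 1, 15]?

14

Step 1: Identify the maximum value: max = 15
Step 2: Identify the minimum value: min = 1
Step 3: Range = max - min = 15 - 1 = 14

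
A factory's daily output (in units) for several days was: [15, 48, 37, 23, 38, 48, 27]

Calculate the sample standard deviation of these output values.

12.566

Step 1: Compute the mean: 33.7143
Step 2: Sum of squared deviations from the mean: 947.4286
Step 3: Sample variance = 947.4286 / 6 = 157.9048
Step 4: Standard deviation = sqrt(157.9048) = 12.566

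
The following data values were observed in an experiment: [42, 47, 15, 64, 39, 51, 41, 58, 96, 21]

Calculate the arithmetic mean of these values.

47.4

Step 1: Sum all values: 42 + 47 + 15 + 64 + 39 + 51 + 41 + 58 + 96 + 21 = 474
Step 2: Count the number of values: n = 10
Step 3: Mean = sum / n = 474 / 10 = 47.4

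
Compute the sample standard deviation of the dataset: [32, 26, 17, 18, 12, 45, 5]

13.3844

Step 1: Compute the mean: 22.1429
Step 2: Sum of squared deviations from the mean: 1074.8571
Step 3: Sample variance = 1074.8571 / 6 = 179.1429
Step 4: Standard deviation = sqrt(179.1429) = 13.3844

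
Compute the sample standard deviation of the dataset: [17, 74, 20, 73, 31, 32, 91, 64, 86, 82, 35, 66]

27.0301

Step 1: Compute the mean: 55.9167
Step 2: Sum of squared deviations from the mean: 8036.9167
Step 3: Sample variance = 8036.9167 / 11 = 730.6288
Step 4: Standard deviation = sqrt(730.6288) = 27.0301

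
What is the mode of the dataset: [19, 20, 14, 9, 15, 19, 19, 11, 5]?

19

Step 1: Count the frequency of each value:
  5: appears 1 time(s)
  9: appears 1 time(s)
  11: appears 1 time(s)
  14: appears 1 time(s)
  15: appears 1 time(s)
  19: appears 3 time(s)
  20: appears 1 time(s)
Step 2: The value 19 appears most frequently (3 times).
Step 3: Mode = 19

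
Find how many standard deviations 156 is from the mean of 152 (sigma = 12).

0.3333

Step 1: Recall the z-score formula: z = (x - mu) / sigma
Step 2: Substitute values: z = (156 - 152) / 12
Step 3: z = 4 / 12 = 0.3333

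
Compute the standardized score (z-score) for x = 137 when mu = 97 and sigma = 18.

2.2222

Step 1: Recall the z-score formula: z = (x - mu) / sigma
Step 2: Substitute values: z = (137 - 97) / 18
Step 3: z = 40 / 18 = 2.2222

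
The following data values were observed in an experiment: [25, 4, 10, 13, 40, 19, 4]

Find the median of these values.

13

Step 1: Sort the data in ascending order: [4, 4, 10, 13, 19, 25, 40]
Step 2: The number of values is n = 7.
Step 3: Since n is odd, the median is the middle value at position 4: 13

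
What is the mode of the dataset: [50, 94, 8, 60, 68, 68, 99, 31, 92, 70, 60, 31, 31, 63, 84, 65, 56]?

31

Step 1: Count the frequency of each value:
  8: appears 1 time(s)
  31: appears 3 time(s)
  50: appears 1 time(s)
  56: appears 1 time(s)
  60: appears 2 time(s)
  63: appears 1 time(s)
  65: appears 1 time(s)
  68: appears 2 time(s)
  70: appears 1 time(s)
  84: appears 1 time(s)
  92: appears 1 time(s)
  94: appears 1 time(s)
  99: appears 1 time(s)
Step 2: The value 31 appears most frequently (3 times).
Step 3: Mode = 31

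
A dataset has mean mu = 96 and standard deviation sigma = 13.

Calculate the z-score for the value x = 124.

2.1538

Step 1: Recall the z-score formula: z = (x - mu) / sigma
Step 2: Substitute values: z = (124 - 96) / 13
Step 3: z = 28 / 13 = 2.1538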